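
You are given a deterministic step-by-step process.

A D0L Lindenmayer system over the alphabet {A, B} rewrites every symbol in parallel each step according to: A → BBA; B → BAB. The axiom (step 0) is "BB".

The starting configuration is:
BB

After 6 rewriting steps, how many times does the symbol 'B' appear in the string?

972

t=0: BB
t=1: BABBAB
t=2: BABBBABABBABBBABAB
t=3: BABBBABABBABBABBBABABBBABABBABBBABABBABBABBBABABBBABAB
t=4: BABBBABABBABBABBBABABBBABABBABBBABABBABBBABABBABBABBBABABB…ABABBABBBABABBABBBABABBABBABBBABABBBABABBABBABBBABABBBABAB  (len 162)
t=5: BABBBABABBABBABBBABABBBABABBABBBABABBABBBABABBABBABBBABABB…ABABBABBBABABBABBBABABBABBABBBABABBBABABBABBABBBABABBBABAB  (len 486)
t=6: BABBBABABBABBABBBABABBBABABBABBBABABBABBBABABBABBABBBABABB…ABABBABBBABABBABBBABABBABBABBBABABBBABABBABBABBBABABBBABAB  (len 1458)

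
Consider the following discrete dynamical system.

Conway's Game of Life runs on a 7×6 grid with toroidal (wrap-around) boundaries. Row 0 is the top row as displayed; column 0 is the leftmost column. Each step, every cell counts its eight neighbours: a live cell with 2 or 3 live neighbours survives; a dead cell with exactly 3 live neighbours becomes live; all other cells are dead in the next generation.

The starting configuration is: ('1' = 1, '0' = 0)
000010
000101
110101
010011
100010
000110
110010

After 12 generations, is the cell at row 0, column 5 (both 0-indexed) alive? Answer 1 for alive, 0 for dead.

1

t=0: 000010
000101
110101
010011
100010
000110
110010
t=1: 100110
001101
010100
011100
100000
110110
000010
t=2: 001000
110001
110000
110100
100011
110110
111000
t=3: 001001
001001
000000
001010
000000
000110
100001
t=4: 010011
000000
000100
000000
000010
000011
100101
t=5: 000011
000010
000000
000000
000011
100100
000100
t=6: 000111
000011
000000
000000
000011
000101
000101
t=7: 100100
000101
000000
000000
000011
100101
101101
t=8: 110100
000010
000000
000000
100011
011100
001100
t=9: 010110
000000
000000
000001
111111
110001
100010
t=10: 000111
000000
000000
011101
001100
000000
001110
t=11: 001001
000010
001000
010110
010110
000010
001001
t=12: 000111
000100
001010
010010
000001
001011
000111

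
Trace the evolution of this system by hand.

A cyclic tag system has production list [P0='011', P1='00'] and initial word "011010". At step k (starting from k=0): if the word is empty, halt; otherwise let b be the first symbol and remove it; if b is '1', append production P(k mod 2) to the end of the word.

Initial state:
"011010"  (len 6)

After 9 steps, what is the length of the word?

gen 0: "011010"  (len 6)
gen 1: "11010"  (len 5)
gen 2: "101000"  (len 6)
gen 3: "01000011"  (len 8)
gen 4: "1000011"  (len 7)
gen 5: "000011011"  (len 9)
gen 6: "00011011"  (len 8)
gen 7: "0011011"  (len 7)
gen 8: "011011"  (len 6)
gen 9: "11011"  (len 5)

5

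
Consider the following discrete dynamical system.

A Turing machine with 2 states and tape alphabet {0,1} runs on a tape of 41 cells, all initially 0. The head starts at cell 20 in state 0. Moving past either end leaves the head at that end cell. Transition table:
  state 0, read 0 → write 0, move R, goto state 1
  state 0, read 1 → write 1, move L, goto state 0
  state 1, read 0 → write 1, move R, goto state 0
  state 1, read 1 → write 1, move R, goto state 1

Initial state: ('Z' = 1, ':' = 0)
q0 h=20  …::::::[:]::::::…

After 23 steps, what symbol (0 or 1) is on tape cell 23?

gen 0: q0 h=20  …::::::[:]::::::…
gen 1: q1 h=21  …::::::[:]::::::…
gen 2: q0 h=22  …:::::Z[:]::::::…
gen 3: q1 h=23  …::::Z:[:]::::::…
gen 4: q0 h=24  …:::Z:Z[:]::::::…
gen 5: q1 h=25  …::Z:Z:[:]::::::…
gen 6: q0 h=26  …:Z:Z:Z[:]::::::…
gen 7: q1 h=27  …Z:Z:Z:[:]::::::…
gen 8: q0 h=28  …:Z:Z:Z[:]::::::…
gen 9: q1 h=29  …Z:Z:Z:[:]::::::…
gen 10: q0 h=30  …:Z:Z:Z[:]::::::…
gen 11: q1 h=31  …Z:Z:Z:[:]::::::…
gen 12: q0 h=32  …:Z:Z:Z[:]::::::…
gen 13: q1 h=33  …Z:Z:Z:[:]::::::…
gen 14: q0 h=34  …:Z:Z:Z[:]::::::|
gen 15: q1 h=35  …Z:Z:Z:[:]:::::|
gen 16: q0 h=36  …:Z:Z:Z[:]::::|
gen 17: q1 h=37  …Z:Z:Z:[:]:::|
gen 18: q0 h=38  …:Z:Z:Z[:]::|
gen 19: q1 h=39  …Z:Z:Z:[:]:|
gen 20: q0 h=40  …:Z:Z:Z[:]|
gen 21: q1 h=40  …:Z:Z:Z[:]|
gen 22: q0 h=40  …:Z:Z:Z[Z]|
gen 23: q0 h=39  …Z:Z:Z:[Z]Z|

1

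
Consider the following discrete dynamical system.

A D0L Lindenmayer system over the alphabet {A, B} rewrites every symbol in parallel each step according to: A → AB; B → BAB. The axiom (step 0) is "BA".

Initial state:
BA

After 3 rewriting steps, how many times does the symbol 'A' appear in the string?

t=0: BA
t=1: BABAB
t=2: BABABBABABBAB
t=3: BABABBABABBABBABABBABABBABBABABBAB

13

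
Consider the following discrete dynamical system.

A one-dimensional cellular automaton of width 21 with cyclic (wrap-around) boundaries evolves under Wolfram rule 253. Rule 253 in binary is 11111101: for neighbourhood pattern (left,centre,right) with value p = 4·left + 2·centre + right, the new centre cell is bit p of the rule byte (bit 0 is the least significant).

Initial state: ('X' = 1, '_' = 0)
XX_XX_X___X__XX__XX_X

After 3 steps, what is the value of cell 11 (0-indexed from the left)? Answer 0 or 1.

1

t=0: XX_XX_X___X__XX__XX_X
t=1: XXXXXXXXX_XX_XXX_XXXX
t=2: XXXXXXXXXXXXXXXXXXXXX
t=3: XXXXXXXXXXXXXXXXXXXXX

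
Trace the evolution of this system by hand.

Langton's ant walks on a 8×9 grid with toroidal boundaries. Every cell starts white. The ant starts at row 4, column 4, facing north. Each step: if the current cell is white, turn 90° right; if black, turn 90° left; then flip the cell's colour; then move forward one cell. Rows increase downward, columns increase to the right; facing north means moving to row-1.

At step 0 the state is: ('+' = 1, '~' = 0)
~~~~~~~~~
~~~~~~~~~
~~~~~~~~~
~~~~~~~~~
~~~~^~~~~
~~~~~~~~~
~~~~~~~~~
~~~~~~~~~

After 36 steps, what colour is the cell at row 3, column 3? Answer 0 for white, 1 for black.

1

k=0  ~~~~~~~~~
~~~~~~~~~
~~~~~~~~~
~~~~~~~~~
~~~~^~~~~
~~~~~~~~~
~~~~~~~~~
~~~~~~~~~
k=1  ~~~~~~~~~
~~~~~~~~~
~~~~~~~~~
~~~~~~~~~
~~~~+>~~~
~~~~~~~~~
~~~~~~~~~
~~~~~~~~~
k=2  ~~~~~~~~~
~~~~~~~~~
~~~~~~~~~
~~~~~~~~~
~~~~++~~~
~~~~~v~~~
~~~~~~~~~
~~~~~~~~~
k=3  ~~~~~~~~~
~~~~~~~~~
~~~~~~~~~
~~~~~~~~~
~~~~++~~~
~~~~<+~~~
~~~~~~~~~
~~~~~~~~~
k=4  ~~~~~~~~~
~~~~~~~~~
~~~~~~~~~
~~~~~~~~~
~~~~^+~~~
~~~~++~~~
~~~~~~~~~
~~~~~~~~~
k=5  ~~~~~~~~~
~~~~~~~~~
~~~~~~~~~
~~~~~~~~~
~~~<~+~~~
~~~~++~~~
~~~~~~~~~
~~~~~~~~~
k=6  ~~~~~~~~~
~~~~~~~~~
~~~~~~~~~
~~~^~~~~~
~~~+~+~~~
~~~~++~~~
~~~~~~~~~
~~~~~~~~~
k=7  ~~~~~~~~~
~~~~~~~~~
~~~~~~~~~
~~~+>~~~~
~~~+~+~~~
~~~~++~~~
~~~~~~~~~
~~~~~~~~~
k=8  ~~~~~~~~~
~~~~~~~~~
~~~~~~~~~
~~~++~~~~
~~~+v+~~~
~~~~++~~~
~~~~~~~~~
~~~~~~~~~
k=9  ~~~~~~~~~
~~~~~~~~~
~~~~~~~~~
~~~++~~~~
~~~<++~~~
~~~~++~~~
~~~~~~~~~
~~~~~~~~~
k=10  ~~~~~~~~~
~~~~~~~~~
~~~~~~~~~
~~~++~~~~
~~~~++~~~
~~~v++~~~
~~~~~~~~~
~~~~~~~~~
k=11  ~~~~~~~~~
~~~~~~~~~
~~~~~~~~~
~~~++~~~~
~~~~++~~~
~~<+++~~~
~~~~~~~~~
~~~~~~~~~
k=12  ~~~~~~~~~
~~~~~~~~~
~~~~~~~~~
~~~++~~~~
~~^~++~~~
~~++++~~~
~~~~~~~~~
~~~~~~~~~
k=13  ~~~~~~~~~
~~~~~~~~~
~~~~~~~~~
~~~++~~~~
~~+>++~~~
~~++++~~~
~~~~~~~~~
~~~~~~~~~
k=14  ~~~~~~~~~
~~~~~~~~~
~~~~~~~~~
~~~++~~~~
~~++++~~~
~~+v++~~~
~~~~~~~~~
~~~~~~~~~
k=15  ~~~~~~~~~
~~~~~~~~~
~~~~~~~~~
~~~++~~~~
~~++++~~~
~~+~>+~~~
~~~~~~~~~
~~~~~~~~~
k=16  ~~~~~~~~~
~~~~~~~~~
~~~~~~~~~
~~~++~~~~
~~++^+~~~
~~+~~+~~~
~~~~~~~~~
~~~~~~~~~
k=17  ~~~~~~~~~
~~~~~~~~~
~~~~~~~~~
~~~++~~~~
~~+<~+~~~
~~+~~+~~~
~~~~~~~~~
~~~~~~~~~
k=18  ~~~~~~~~~
~~~~~~~~~
~~~~~~~~~
~~~++~~~~
~~+~~+~~~
~~+v~+~~~
~~~~~~~~~
~~~~~~~~~
k=19  ~~~~~~~~~
~~~~~~~~~
~~~~~~~~~
~~~++~~~~
~~+~~+~~~
~~<+~+~~~
~~~~~~~~~
~~~~~~~~~
k=20  ~~~~~~~~~
~~~~~~~~~
~~~~~~~~~
~~~++~~~~
~~+~~+~~~
~~~+~+~~~
~~v~~~~~~
~~~~~~~~~
k=21  ~~~~~~~~~
~~~~~~~~~
~~~~~~~~~
~~~++~~~~
~~+~~+~~~
~~~+~+~~~
~<+~~~~~~
~~~~~~~~~
k=22  ~~~~~~~~~
~~~~~~~~~
~~~~~~~~~
~~~++~~~~
~~+~~+~~~
~^~+~+~~~
~++~~~~~~
~~~~~~~~~
k=23  ~~~~~~~~~
~~~~~~~~~
~~~~~~~~~
~~~++~~~~
~~+~~+~~~
~+>+~+~~~
~++~~~~~~
~~~~~~~~~
k=24  ~~~~~~~~~
~~~~~~~~~
~~~~~~~~~
~~~++~~~~
~~+~~+~~~
~+++~+~~~
~+v~~~~~~
~~~~~~~~~
k=25  ~~~~~~~~~
~~~~~~~~~
~~~~~~~~~
~~~++~~~~
~~+~~+~~~
~+++~+~~~
~+~>~~~~~
~~~~~~~~~
k=26  ~~~~~~~~~
~~~~~~~~~
~~~~~~~~~
~~~++~~~~
~~+~~+~~~
~+++~+~~~
~+~+~~~~~
~~~v~~~~~
k=27  ~~~~~~~~~
~~~~~~~~~
~~~~~~~~~
~~~++~~~~
~~+~~+~~~
~+++~+~~~
~+~+~~~~~
~~<+~~~~~
k=28  ~~~~~~~~~
~~~~~~~~~
~~~~~~~~~
~~~++~~~~
~~+~~+~~~
~+++~+~~~
~+^+~~~~~
~~++~~~~~
k=29  ~~~~~~~~~
~~~~~~~~~
~~~~~~~~~
~~~++~~~~
~~+~~+~~~
~+++~+~~~
~++>~~~~~
~~++~~~~~
k=30  ~~~~~~~~~
~~~~~~~~~
~~~~~~~~~
~~~++~~~~
~~+~~+~~~
~++^~+~~~
~++~~~~~~
~~++~~~~~
k=31  ~~~~~~~~~
~~~~~~~~~
~~~~~~~~~
~~~++~~~~
~~+~~+~~~
~+<~~+~~~
~++~~~~~~
~~++~~~~~
k=32  ~~~~~~~~~
~~~~~~~~~
~~~~~~~~~
~~~++~~~~
~~+~~+~~~
~+~~~+~~~
~+v~~~~~~
~~++~~~~~
k=33  ~~~~~~~~~
~~~~~~~~~
~~~~~~~~~
~~~++~~~~
~~+~~+~~~
~+~~~+~~~
~+~>~~~~~
~~++~~~~~
k=34  ~~~~~~~~~
~~~~~~~~~
~~~~~~~~~
~~~++~~~~
~~+~~+~~~
~+~~~+~~~
~+~+~~~~~
~~+v~~~~~
k=35  ~~~~~~~~~
~~~~~~~~~
~~~~~~~~~
~~~++~~~~
~~+~~+~~~
~+~~~+~~~
~+~+~~~~~
~~+~>~~~~
k=36  ~~~~v~~~~
~~~~~~~~~
~~~~~~~~~
~~~++~~~~
~~+~~+~~~
~+~~~+~~~
~+~+~~~~~
~~+~+~~~~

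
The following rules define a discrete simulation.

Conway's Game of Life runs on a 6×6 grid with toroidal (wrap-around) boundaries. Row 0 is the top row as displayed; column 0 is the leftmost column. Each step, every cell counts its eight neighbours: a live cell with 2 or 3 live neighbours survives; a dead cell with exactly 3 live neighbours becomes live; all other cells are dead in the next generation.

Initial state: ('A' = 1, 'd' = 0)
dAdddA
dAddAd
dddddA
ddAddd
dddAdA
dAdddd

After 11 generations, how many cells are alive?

8

step 0: dAdddA
dAddAd
dddddA
ddAddd
dddAdA
dAdddd
step 1: dAAddd
ddddAA
dddddd
ddddAd
ddAddd
ddAdAd
step 2: dAAdAA
dddddd
ddddAA
dddddd
dddddd
ddAddd
step 3: dAAAdd
AddAdd
dddddd
dddddd
dddddd
dAAAdd
step 4: AdddAd
dAdAdd
dddddd
dddddd
ddAddd
dAdAdd
step 5: AAdAAd
dddddd
dddddd
dddddd
ddAddd
dAAAdd
step 6: AAdAAd
dddddd
dddddd
dddddd
dAAAdd
AdddAd
step 7: AAdAAd
dddddd
dddddd
ddAddd
dAAAdd
AdddAd
step 8: AAdAAd
dddddd
dddddd
dAAAdd
dAAAdd
AdddAd
step 9: AAdAAd
dddddd
ddAddd
dAdAdd
AdddAd
AdddAd
step 10: AAdAAd
dAAAdd
ddAddd
dAAAdd
AAdAAd
AdddAd
step 11: AdddAd
AdddAd
dddddd
AdddAd
AdddAd
dddddd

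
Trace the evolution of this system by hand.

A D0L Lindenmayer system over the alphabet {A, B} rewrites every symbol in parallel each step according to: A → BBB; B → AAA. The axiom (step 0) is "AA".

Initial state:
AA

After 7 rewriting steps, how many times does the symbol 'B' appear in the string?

4374

0) AA
1) BBBBBB
2) AAAAAAAAAAAAAAAAAA
3) BBBBBBBBBBBBBBBBBBBBBBBBBBBBBBBBBBBBBBBBBBBBBBBBBBBBBB
4) AAAAAAAAAAAAAAAAAAAAAAAAAAAAAAAAAAAAAAAAAAAAAAAAAAAAAAAAAA…AAAAAAAAAAAAAAAAAAAAAAAAAAAAAAAAAAAAAAAAAAAAAAAAAAAAAAAAAA  (len 162)
5) BBBBBBBBBBBBBBBBBBBBBBBBBBBBBBBBBBBBBBBBBBBBBBBBBBBBBBBBBB…BBBBBBBBBBBBBBBBBBBBBBBBBBBBBBBBBBBBBBBBBBBBBBBBBBBBBBBBBB  (len 486)
6) AAAAAAAAAAAAAAAAAAAAAAAAAAAAAAAAAAAAAAAAAAAAAAAAAAAAAAAAAA…AAAAAAAAAAAAAAAAAAAAAAAAAAAAAAAAAAAAAAAAAAAAAAAAAAAAAAAAAA  (len 1458)
7) BBBBBBBBBBBBBBBBBBBBBBBBBBBBBBBBBBBBBBBBBBBBBBBBBBBBBBBBBB…BBBBBBBBBBBBBBBBBBBBBBBBBBBBBBBBBBBBBBBBBBBBBBBBBBBBBBBBBB  (len 4374)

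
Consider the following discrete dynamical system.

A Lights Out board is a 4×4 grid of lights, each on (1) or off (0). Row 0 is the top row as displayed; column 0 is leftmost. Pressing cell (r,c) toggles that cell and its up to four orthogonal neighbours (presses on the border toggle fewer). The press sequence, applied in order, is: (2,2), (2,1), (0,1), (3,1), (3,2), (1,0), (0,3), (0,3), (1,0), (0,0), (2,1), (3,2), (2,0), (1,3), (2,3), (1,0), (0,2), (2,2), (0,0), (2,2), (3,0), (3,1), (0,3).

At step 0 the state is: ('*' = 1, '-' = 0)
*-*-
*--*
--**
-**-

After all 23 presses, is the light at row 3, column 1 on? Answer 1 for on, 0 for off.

0

step 0: *-*-
*--*
--**
-**-
step 1: *-*-
*-**
-*--
-*--
step 2: *-*-
****
*-*-
----
step 3: -*--
*-**
*-*-
----
step 4: -*--
*-**
***-
***-
step 5: -*--
*-**
**--
*--*
step 6: **--
-***
-*--
*--*
step 7: ****
-**-
-*--
*--*
step 8: **--
-***
-*--
*--*
step 9: -*--
*-**
**--
*--*
step 10: *---
--**
**--
*--*
step 11: *---
-***
--*-
**-*
step 12: *---
-***
----
*-*-
step 13: *---
****
**--
--*-
step 14: *--*
**--
**-*
--*-
step 15: *--*
**-*
***-
--**
step 16: ---*
---*
-**-
--**
step 17: -**-
--**
-**-
--**
step 18: -**-
---*
---*
---*
step 19: *-*-
*--*
---*
---*
step 20: *-*-
*-**
-**-
--**
step 21: *-*-
*-**
***-
****
step 22: *-*-
*-**
*-*-
---*
step 23: *--*
*-*-
*-*-
---*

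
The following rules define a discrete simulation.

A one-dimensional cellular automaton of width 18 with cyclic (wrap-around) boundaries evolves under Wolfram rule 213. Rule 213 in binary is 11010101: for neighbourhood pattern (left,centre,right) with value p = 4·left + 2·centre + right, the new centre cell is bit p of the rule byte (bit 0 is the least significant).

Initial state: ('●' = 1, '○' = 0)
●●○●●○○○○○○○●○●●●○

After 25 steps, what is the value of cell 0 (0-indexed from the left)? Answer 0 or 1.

0) ●●○●●○○○○○○○●○●●●○
1) ○●○○●●●●●●●○●○○●●○
2) ○●●○○●●●●●●○●●○○●●
3) ○○●●○○●●●●●○○●●○○●
4) ●○○●●○○●●●●●○○●●○●
5) ●●○○●●○○●●●●●○○●○○
6) ○●●○○●●○○●●●●●○●●○
7) ○○●●○○●●○○●●●●○○●●
8) ●○○●●○○●●○○●●●●○○●
9) ●●○○●●○○●●○○●●●●○○
10) ○●●○○●●○○●●○○●●●●○
11) ○○●●○○●●○○●●○○●●●●
12) ●○○●●○○●●○○●●○○●●●
13) ●●○○●●○○●●○○●●○○●●
14) ●●●○○●●○○●●○○●●○○●
15) ●●●●○○●●○○●●○○●●○○
16) ○●●●●○○●●○○●●○○●●○
17) ○○●●●●○○●●○○●●○○●●
18) ●○○●●●●○○●●○○●●○○●
19) ●●○○●●●●○○●●○○●●○○
20) ○●●○○●●●●○○●●○○●●○
21) ○○●●○○●●●●○○●●○○●●
22) ●○○●●○○●●●●○○●●○○●
23) ●●○○●●○○●●●●○○●●○○
24) ○●●○○●●○○●●●●○○●●○
25) ○○●●○○●●○○●●●●○○●●

0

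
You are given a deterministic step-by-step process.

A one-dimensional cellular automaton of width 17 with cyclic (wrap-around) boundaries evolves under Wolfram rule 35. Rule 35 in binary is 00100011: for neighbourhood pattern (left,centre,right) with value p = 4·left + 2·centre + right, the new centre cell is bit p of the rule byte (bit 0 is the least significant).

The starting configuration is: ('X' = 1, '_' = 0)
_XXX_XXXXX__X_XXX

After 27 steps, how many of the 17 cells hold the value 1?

4

[0] _XXX_XXXXX__X_XXX
[1] X___X______X_X___
[2] __XX__XXXXX_X__XX
[3] _X___X_____X__X__
[4] X__XX__XXXX__X__X
[5] __X___X_____X__X_
[6] XX__XX__XXXX__X__
[7] ___X___X_____X__X
[8] _XX__XX__XXXX__X_
[9] X___X___X_____X__
[10] __XX__XX__XXXX__X
[11] _X___X___X_____X_
[12] X__XX__XX__XXXX__
[13] __X___X___X_____X
[14] _X__XX__XX__XXXX_
[15] X__X___X___X_____
[16] __X__XX__XX__XXXX
[17] _X__X___X___X____
[18] X__X__XX__XX__XXX
[19] __X__X___X___X___
[20] XX__X__XX__XX__XX
[21] ___X__X___X___X__
[22] XXX__X__XX__XX__X
[23] ____X__X___X___X_
[24] XXXX__X__XX__XX__
[25] _____X__X___X___X
[26] _XXXX__X__XX__XX_
[27] X_____X__X___X___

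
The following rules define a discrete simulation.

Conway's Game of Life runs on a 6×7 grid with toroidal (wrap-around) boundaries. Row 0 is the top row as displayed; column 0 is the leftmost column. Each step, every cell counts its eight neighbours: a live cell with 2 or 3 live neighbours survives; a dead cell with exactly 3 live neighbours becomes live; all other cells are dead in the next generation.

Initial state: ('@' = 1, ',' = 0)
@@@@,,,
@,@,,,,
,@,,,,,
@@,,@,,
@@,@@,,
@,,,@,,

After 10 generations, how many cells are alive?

[0] @@@@,,,
@,@,,,,
,@,,,,,
@@,,@,,
@@,@@,,
@,,,@,,
[1] @,@@,,@
@,,@,,,
,,@,,,,
,,,@@,,
,,@@@@@
,,,,@,@
[2] @@@@@@@
@,,@,,@
,,@,@,,
,,,,,,,
,,@,,,@
,@,,,,,
[3] ,,,@@@,
,,,,,,,
,,,@,,,
,,,@,,,
,,,,,,,
,,,,@,,
[4] ,,,@@@,
,,,@,,,
,,,,,,,
,,,,,,,
,,,,,,,
,,,@@@,
[5] ,,@,,@,
,,,@,,,
,,,,,,,
,,,,,,,
,,,,@,,
,,,@,@,
[6] ,,@@,,,
,,,,,,,
,,,,,,,
,,,,,,,
,,,,@,,
,,,@,@,
[7] ,,@@@,,
,,,,,,,
,,,,,,,
,,,,,,,
,,,,@,,
,,@@,,,
[8] ,,@,@,,
,,,@,,,
,,,,,,,
,,,,,,,
,,,@,,,
,,@,,,,
[9] ,,@,,,,
,,,@,,,
,,,,,,,
,,,,,,,
,,,,,,,
,,@,,,,
[10] ,,@@,,,
,,,,,,,
,,,,,,,
,,,,,,,
,,,,,,,
,,,,,,,

2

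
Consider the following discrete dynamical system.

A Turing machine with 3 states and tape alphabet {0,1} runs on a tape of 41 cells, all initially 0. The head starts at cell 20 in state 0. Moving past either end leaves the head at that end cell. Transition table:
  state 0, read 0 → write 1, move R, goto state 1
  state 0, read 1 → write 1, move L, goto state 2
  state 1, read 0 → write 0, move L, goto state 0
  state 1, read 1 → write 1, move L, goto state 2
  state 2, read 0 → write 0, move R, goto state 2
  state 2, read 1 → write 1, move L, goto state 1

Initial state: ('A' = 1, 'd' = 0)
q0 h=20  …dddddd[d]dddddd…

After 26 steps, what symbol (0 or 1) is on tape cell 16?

0) q0 h=20  …dddddd[d]dddddd…
1) q1 h=21  …dddddA[d]dddddd…
2) q0 h=20  …dddddd[A]dddddd…
3) q2 h=19  …dddddd[d]Addddd…
4) q2 h=20  …dddddd[A]dddddd…
5) q1 h=19  …dddddd[d]Addddd…
6) q0 h=18  …dddddd[d]dAdddd…
7) q1 h=19  …dddddA[d]Addddd…
8) q0 h=18  …dddddd[A]dAdddd…
9) q2 h=17  …dddddd[d]AdAddd…
10) q2 h=18  …dddddd[A]dAdddd…
11) q1 h=17  …dddddd[d]AdAddd…
12) q0 h=16  …dddddd[d]dAdAdd…
13) q1 h=17  …dddddA[d]AdAddd…
14) q0 h=16  …dddddd[A]dAdAdd…
15) q2 h=15  …dddddd[d]AdAdAd…
16) q2 h=16  …dddddd[A]dAdAdd…
17) q1 h=15  …dddddd[d]AdAdAd…
18) q0 h=14  …dddddd[d]dAdAdA…
19) q1 h=15  …dddddA[d]AdAdAd…
20) q0 h=14  …dddddd[A]dAdAdA…
21) q2 h=13  …dddddd[d]AdAdAd…
22) q2 h=14  …dddddd[A]dAdAdA…
23) q1 h=13  …dddddd[d]AdAdAd…
24) q0 h=12  …dddddd[d]dAdAdA…
25) q1 h=13  …dddddA[d]AdAdAd…
26) q0 h=12  …dddddd[A]dAdAdA…

1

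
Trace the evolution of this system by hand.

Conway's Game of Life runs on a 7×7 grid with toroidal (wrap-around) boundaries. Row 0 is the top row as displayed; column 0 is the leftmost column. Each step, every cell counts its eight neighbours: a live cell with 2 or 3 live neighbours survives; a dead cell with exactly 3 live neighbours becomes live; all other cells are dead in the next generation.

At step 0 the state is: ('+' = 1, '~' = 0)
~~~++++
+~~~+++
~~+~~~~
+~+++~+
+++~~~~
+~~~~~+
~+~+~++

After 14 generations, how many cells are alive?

12

k=0  ~~~++++
+~~~+++
~~+~~~~
+~+++~+
+++~~~~
+~~~~~+
~+~+~++
k=1  ~~++~~~
+~~~~~~
~~+~~~~
+~~~~~+
~~+~~+~
~~~~~+~
~~++~~~
k=2  ~+++~~~
~+++~~~
++~~~~+
~+~~~~+
~~~~~+~
~~+++~~
~~+++~~
k=3  ~~~~~~~
~~~+~~~
~~~~~~+
~+~~~++
~~++++~
~~+~~+~
~~~~~~~
k=4  ~~~~~~~
~~~~~~~
+~~~~++
+~++~~+
~+++~~~
~~+~~+~
~~~~~~~
k=5  ~~~~~~~
~~~~~~+
++~~~+~
~~~+++~
+~~~+~+
~+++~~~
~~~~~~~
k=6  ~~~~~~~
+~~~~~+
+~~~~+~
~+~+~~~
++~~~~+
++++~~~
~~+~~~~
k=7  ~~~~~~~
+~~~~~+
++~~~~~
~++~~~~
~~~+~~+
~~~+~~+
~~++~~~
k=8  ~~~~~~~
++~~~~+
~~+~~~+
~++~~~~
+~~+~~~
~~~++~~
~~++~~~
k=9  +++~~~~
++~~~~+
~~+~~~+
++++~~~
~+~++~~
~~~~+~~
~~+++~~
k=10  ~~~~~~+
~~~~~~+
~~~+~~+
+~~~+~~
++~~+~~
~~~~~+~
~~+~+~~
k=11  ~~~~~+~
+~~~~++
+~~~~++
++~++++
++~~+++
~+~+++~
~~~~~+~
k=12  ~~~~++~
+~~~+~~
~~~~~~~
~~++~~~
~~~~~~~
~+++~~~
~~~~~++
k=13  ~~~~+~~
~~~~++~
~~~+~~~
~~~~~~~
~+~~~~~
~~+~~~~
~~++~++
k=14  ~~~~~~+
~~~+++~
~~~~+~~
~~~~~~~
~~~~~~~
~+++~~~
~~++++~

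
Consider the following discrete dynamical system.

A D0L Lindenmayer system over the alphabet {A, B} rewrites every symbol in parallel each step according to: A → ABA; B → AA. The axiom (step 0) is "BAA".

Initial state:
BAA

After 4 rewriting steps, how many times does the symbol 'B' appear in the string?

k=0  BAA
k=1  AAABAABA
k=2  ABAABAABAAAABAABAAAABA
k=3  ABAAAABAABAAAABAABAAAABAABAABAABAAAABAABAAAABAABAABAABAAAABA
k=4  ABAAAABAABAABAABAAAABAABAAAABAABAABAABAAAABAABAAAABAABAABA…AAAABAABAABAABAAAABAABAAAABAABAAAABAABAAAABAABAABAABAAAABA  (len 164)

44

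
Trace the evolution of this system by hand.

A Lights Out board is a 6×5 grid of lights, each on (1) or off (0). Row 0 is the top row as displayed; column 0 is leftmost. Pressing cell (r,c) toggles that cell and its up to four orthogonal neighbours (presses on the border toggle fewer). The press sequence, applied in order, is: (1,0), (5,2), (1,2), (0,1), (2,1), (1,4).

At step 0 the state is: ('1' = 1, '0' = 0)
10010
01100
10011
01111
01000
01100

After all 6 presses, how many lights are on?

k=0  10010
01100
10011
01111
01000
01100
k=1  00010
10100
00011
01111
01000
01100
k=2  00010
10100
00011
01111
01100
00010
k=3  00110
11010
00111
01111
01100
00010
k=4  11010
10010
00111
01111
01100
00010
k=5  11010
11010
11011
00111
01100
00010
k=6  11011
11001
11010
00111
01100
00010

16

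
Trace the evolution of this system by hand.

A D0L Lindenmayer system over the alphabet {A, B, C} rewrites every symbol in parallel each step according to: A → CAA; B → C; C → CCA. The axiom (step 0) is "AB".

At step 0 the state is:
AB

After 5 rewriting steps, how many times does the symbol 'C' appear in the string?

0) AB
1) CAAC
2) CCACAACAACCA
3) CCACCACAACCACAACAACCACAACAACCACCACAA
4) CCACCACAACCACCACAACCACAACAACCACCACAACCACAACAACCACAACAACCACCACAACCACAACAACCACAACAACCACCACAACCACCACAACCACAACAA
5) CCACCACAACCACCACAACCACAACAACCACCACAACCACCACAACCACAACAACCAC…ACAACCACCACAACCACCACAACCACAACAACCACCACAACCACAACAACCACAACAA  (len 324)

162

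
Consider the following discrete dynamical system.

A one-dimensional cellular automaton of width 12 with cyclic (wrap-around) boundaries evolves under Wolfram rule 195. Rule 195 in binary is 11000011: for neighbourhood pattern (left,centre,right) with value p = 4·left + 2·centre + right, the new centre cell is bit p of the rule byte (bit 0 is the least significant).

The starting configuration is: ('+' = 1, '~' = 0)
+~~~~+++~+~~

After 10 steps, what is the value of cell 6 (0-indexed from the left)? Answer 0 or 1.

0

t=0: +~~~~+++~+~~
t=1: ~~+++~++~~~+
t=2: ~+~++~~+~++~
t=3: +~~~+~+~~~+~
t=4: ~~++~~~~++~~
t=5: ++~+~+++~+~+
t=6: ++~~~~++~~~~
t=7: ~+~+++~+~+++
t=8: ~~~~++~~~~++
t=9: ~+++~+~+++~+
t=10: ~~++~~~~++~~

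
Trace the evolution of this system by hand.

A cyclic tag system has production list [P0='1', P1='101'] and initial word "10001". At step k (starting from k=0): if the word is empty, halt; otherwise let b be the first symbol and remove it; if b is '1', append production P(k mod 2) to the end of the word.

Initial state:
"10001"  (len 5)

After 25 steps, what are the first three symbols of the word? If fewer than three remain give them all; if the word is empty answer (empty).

[0] "10001"  (len 5)
[1] "00011"  (len 5)
[2] "0011"  (len 4)
[3] "011"  (len 3)
[4] "11"  (len 2)
[5] "11"  (len 2)
[6] "1101"  (len 4)
[7] "1011"  (len 4)
[8] "011101"  (len 6)
[9] "11101"  (len 5)
[10] "1101101"  (len 7)
[11] "1011011"  (len 7)
[12] "011011101"  (len 9)
[13] "11011101"  (len 8)
[14] "1011101101"  (len 10)
[15] "0111011011"  (len 10)
[16] "111011011"  (len 9)
[17] "110110111"  (len 9)
[18] "10110111101"  (len 11)
[19] "01101111011"  (len 11)
[20] "1101111011"  (len 10)
[21] "1011110111"  (len 10)
[22] "011110111101"  (len 12)
[23] "11110111101"  (len 11)
[24] "1110111101101"  (len 13)
[25] "1101111011011"  (len 13)

110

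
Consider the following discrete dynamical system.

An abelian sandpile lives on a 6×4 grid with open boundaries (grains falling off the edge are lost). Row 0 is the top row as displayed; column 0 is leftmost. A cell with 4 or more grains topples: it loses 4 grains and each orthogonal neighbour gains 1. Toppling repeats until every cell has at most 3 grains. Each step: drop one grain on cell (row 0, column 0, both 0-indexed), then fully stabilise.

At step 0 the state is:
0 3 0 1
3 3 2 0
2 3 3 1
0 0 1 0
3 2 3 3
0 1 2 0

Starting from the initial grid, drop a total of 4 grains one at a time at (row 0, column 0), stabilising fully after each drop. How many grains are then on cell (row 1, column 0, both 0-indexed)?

2

0) 0 3 0 1
3 3 2 0
2 3 3 1
0 0 1 0
3 2 3 3
0 1 2 0
1) 1 3 0 1
3 3 2 0
2 3 3 1
0 0 1 0
3 2 3 3
0 1 2 0
2) 2 3 0 1
3 3 2 0
2 3 3 1
0 0 1 0
3 2 3 3
0 1 2 0
3) 3 3 0 1
3 3 2 0
2 3 3 1
0 0 1 0
3 2 3 3
0 1 2 0
4) 2 1 2 1
2 3 0 1
0 2 1 2
1 1 2 0
3 2 3 3
0 1 2 0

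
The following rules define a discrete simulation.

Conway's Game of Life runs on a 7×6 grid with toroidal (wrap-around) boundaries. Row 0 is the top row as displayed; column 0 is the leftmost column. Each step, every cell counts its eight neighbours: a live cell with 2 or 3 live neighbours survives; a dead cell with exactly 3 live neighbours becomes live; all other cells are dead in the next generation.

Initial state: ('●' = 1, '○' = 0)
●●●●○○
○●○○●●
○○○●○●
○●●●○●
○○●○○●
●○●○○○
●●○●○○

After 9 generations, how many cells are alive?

t=0: ●●●●○○
○●○○●●
○○○●○●
○●●●○●
○○●○○●
●○●○○○
●●○●○○
t=1: ○○○●○○
○●○○○●
○●○●○●
○●○●○●
○○○○●●
●○●●○●
○○○●○●
t=2: ●○●○○○
○○○○○○
○●○○○●
○○○●○●
○●○○○○
●○●●○○
●○○●○●
t=3: ●●○○○●
●●○○○○
●○○○●○
○○●○●○
●●○●●○
●○●●●●
●○○●●●
t=4: ○○●○○○
○○○○○○
●○○●○○
●○●○●○
●○○○○○
○○○○○○
○○○○○○
t=5: ○○○○○○
○○○○○○
○●○●○●
●○○●○○
○●○○○●
○○○○○○
○○○○○○
t=6: ○○○○○○
○○○○○○
●○●○●○
○●○○○●
●○○○○○
○○○○○○
○○○○○○
t=7: ○○○○○○
○○○○○○
●●○○○●
○●○○○●
●○○○○○
○○○○○○
○○○○○○
t=8: ○○○○○○
●○○○○○
○●○○○●
○●○○○●
●○○○○○
○○○○○○
○○○○○○
t=9: ○○○○○○
●○○○○○
○●○○○●
○●○○○●
●○○○○○
○○○○○○
○○○○○○

6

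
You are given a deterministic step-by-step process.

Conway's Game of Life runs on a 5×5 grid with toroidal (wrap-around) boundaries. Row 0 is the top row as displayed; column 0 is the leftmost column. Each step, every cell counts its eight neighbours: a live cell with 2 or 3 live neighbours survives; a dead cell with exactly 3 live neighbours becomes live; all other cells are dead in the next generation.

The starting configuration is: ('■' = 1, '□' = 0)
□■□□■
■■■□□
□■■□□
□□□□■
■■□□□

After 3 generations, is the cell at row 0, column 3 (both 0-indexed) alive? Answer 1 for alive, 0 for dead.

0) □■□□■
■■■□□
□■■□□
□□□□■
■■□□□
1) □□□□■
□□□■□
□□■■□
□□■□□
□■□□■
2) ■□□■■
□□■■■
□□■■□
□■■□□
■□□■□
3) ■■□□□
■■□□□
□□□□■
□■□□■
■□□■□

0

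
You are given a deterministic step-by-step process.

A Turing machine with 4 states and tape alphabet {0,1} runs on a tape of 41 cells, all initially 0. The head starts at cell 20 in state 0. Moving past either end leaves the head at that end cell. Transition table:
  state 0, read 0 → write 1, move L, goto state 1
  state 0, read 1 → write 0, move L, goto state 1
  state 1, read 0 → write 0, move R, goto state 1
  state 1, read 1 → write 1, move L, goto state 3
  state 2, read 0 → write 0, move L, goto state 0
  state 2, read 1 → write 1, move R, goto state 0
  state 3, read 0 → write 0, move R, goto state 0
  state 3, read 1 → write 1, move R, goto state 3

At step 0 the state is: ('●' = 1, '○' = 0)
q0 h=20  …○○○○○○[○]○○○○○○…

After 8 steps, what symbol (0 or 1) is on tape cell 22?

0) q0 h=20  …○○○○○○[○]○○○○○○…
1) q1 h=19  …○○○○○○[○]●○○○○○…
2) q1 h=20  …○○○○○○[●]○○○○○○…
3) q3 h=19  …○○○○○○[○]●○○○○○…
4) q0 h=20  …○○○○○○[●]○○○○○○…
5) q1 h=19  …○○○○○○[○]○○○○○○…
6) q1 h=20  …○○○○○○[○]○○○○○○…
7) q1 h=21  …○○○○○○[○]○○○○○○…
8) q1 h=22  …○○○○○○[○]○○○○○○…

0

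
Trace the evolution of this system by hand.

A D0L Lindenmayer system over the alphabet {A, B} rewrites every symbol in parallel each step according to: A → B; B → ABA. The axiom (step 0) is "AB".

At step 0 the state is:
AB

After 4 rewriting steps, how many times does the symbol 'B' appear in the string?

16

t=0: AB
t=1: BABA
t=2: ABABABAB
t=3: BABABABABABABABA
t=4: ABABABABABABABABABABABABABABABAB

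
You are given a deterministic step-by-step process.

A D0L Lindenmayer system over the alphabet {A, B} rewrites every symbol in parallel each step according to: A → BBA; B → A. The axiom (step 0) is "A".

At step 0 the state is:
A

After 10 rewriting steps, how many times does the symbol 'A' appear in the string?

t=0: A
t=1: BBA
t=2: AABBA
t=3: BBABBAAABBA
t=4: AABBAAABBABBABBAAABBA
t=5: BBABBAAABBABBABBAAABBAAABBAAABBABBABBAAABBA
t=6: AABBAAABBABBABBAAABBAAABBAAABBABBABBAAABBABBABBAAABBABBABBAAABBAAABBAAABBABBABBAAABBA
t=7: BBABBAAABBABBABBAAABBAAABBAAABBABBABBAAABBABBABBAAABBABBAB…ABBABBABBAAABBABBABBAAABBABBABBAAABBAAABBAAABBABBABBAAABBA  (len 171)
t=8: AABBAAABBABBABBAAABBAAABBAAABBABBABBAAABBABBABBAAABBABBABB…ABBABBABBAAABBABBABBAAABBABBABBAAABBAAABBAAABBABBABBAAABBA  (len 341)
t=9: BBABBAAABBABBABBAAABBAAABBAAABBABBABBAAABBABBABBAAABBABBAB…ABBABBABBAAABBABBABBAAABBABBABBAAABBAAABBAAABBABBABBAAABBA  (len 683)
t=10: AABBAAABBABBABBAAABBAAABBAAABBABBABBAAABBABBABBAAABBABBABB…ABBABBABBAAABBABBABBAAABBABBABBAAABBAAABBAAABBABBABBAAABBA  (len 1365)

683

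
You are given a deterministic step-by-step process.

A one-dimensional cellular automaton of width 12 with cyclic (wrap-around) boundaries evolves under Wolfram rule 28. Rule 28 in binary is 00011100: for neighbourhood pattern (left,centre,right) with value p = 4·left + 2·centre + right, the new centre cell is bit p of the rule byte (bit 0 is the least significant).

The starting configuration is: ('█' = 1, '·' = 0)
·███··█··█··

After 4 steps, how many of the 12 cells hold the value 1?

gen 0: ·███··█··█··
gen 1: ·█··█·██·██·
gen 2: ·██·█·█··█·█
gen 3: ·█··█·██·█·█
gen 4: ·██·█·█··█·█

6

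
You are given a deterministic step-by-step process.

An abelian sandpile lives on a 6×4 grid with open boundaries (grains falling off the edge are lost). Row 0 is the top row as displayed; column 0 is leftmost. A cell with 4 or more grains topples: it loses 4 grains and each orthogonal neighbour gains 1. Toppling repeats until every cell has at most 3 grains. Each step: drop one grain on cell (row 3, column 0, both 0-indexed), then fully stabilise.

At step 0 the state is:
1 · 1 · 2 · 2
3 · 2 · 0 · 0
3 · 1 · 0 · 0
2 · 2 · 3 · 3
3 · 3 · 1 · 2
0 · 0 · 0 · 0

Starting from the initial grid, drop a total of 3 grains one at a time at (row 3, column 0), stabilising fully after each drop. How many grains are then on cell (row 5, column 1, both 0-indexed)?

1

0) 1 · 1 · 2 · 2
3 · 2 · 0 · 0
3 · 1 · 0 · 0
2 · 2 · 3 · 3
3 · 3 · 1 · 2
0 · 0 · 0 · 0
1) 1 · 1 · 2 · 2
3 · 2 · 0 · 0
3 · 1 · 0 · 0
3 · 2 · 3 · 3
3 · 3 · 1 · 2
0 · 0 · 0 · 0
2) 2 · 1 · 2 · 2
0 · 3 · 0 · 0
1 · 3 · 1 · 1
3 · 1 · 1 · 0
1 · 1 · 3 · 3
1 · 1 · 0 · 0
3) 2 · 1 · 2 · 2
0 · 3 · 0 · 0
2 · 3 · 1 · 1
0 · 2 · 1 · 0
2 · 1 · 3 · 3
1 · 1 · 0 · 0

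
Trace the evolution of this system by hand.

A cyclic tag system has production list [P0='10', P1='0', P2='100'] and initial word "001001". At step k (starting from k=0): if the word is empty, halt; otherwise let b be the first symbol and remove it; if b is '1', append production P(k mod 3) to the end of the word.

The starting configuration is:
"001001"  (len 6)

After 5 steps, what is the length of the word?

4

k=0  "001001"  (len 6)
k=1  "01001"  (len 5)
k=2  "1001"  (len 4)
k=3  "001100"  (len 6)
k=4  "01100"  (len 5)
k=5  "1100"  (len 4)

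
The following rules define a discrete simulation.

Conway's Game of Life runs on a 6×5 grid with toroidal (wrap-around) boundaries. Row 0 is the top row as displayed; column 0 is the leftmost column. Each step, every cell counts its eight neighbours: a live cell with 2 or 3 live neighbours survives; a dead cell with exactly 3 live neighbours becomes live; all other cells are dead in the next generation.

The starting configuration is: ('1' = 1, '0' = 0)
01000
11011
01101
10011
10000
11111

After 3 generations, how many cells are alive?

gen 0: 01000
11011
01101
10011
10000
11111
gen 1: 00000
00011
00000
00110
00000
00111
gen 2: 00100
00000
00101
00000
00001
00010
gen 3: 00000
00010
00000
00010
00000
00010

3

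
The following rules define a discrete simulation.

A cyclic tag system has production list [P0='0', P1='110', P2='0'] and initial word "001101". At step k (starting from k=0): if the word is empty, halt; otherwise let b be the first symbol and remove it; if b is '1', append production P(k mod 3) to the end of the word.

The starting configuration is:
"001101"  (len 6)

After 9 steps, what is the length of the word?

0

gen 0: "001101"  (len 6)
gen 1: "01101"  (len 5)
gen 2: "1101"  (len 4)
gen 3: "1010"  (len 4)
gen 4: "0100"  (len 4)
gen 5: "100"  (len 3)
gen 6: "000"  (len 3)
gen 7: "00"  (len 2)
gen 8: "0"  (len 1)
gen 9: (halted — word empty)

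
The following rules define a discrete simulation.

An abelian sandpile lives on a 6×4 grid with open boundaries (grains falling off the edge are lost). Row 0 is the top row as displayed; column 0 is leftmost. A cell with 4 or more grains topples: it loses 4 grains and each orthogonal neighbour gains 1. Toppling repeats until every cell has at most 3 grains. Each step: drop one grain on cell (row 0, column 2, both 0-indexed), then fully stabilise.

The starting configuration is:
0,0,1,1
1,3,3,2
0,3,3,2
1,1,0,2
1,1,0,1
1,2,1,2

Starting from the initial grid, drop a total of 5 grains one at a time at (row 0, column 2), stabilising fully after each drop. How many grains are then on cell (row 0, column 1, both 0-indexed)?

step 0: 0,0,1,1
1,3,3,2
0,3,3,2
1,1,0,2
1,1,0,1
1,2,1,2
step 1: 0,0,2,1
1,3,3,2
0,3,3,2
1,1,0,2
1,1,0,1
1,2,1,2
step 2: 0,0,3,1
1,3,3,2
0,3,3,2
1,1,0,2
1,1,0,1
1,2,1,2
step 3: 0,2,1,2
2,1,2,3
1,1,1,3
1,2,1,2
1,1,0,1
1,2,1,2
step 4: 0,2,2,2
2,1,2,3
1,1,1,3
1,2,1,2
1,1,0,1
1,2,1,2
step 5: 0,2,3,2
2,1,2,3
1,1,1,3
1,2,1,2
1,1,0,1
1,2,1,2

2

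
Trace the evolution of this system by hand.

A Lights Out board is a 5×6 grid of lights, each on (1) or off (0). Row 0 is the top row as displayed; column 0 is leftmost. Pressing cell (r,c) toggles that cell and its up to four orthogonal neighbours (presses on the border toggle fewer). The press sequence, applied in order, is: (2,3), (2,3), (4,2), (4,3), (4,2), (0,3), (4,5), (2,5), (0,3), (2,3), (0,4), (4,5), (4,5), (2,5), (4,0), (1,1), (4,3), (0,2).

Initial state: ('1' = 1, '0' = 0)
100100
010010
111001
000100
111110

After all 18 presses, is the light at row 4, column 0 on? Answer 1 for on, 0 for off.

t=0: 100100
010010
111001
000100
111110
t=1: 100100
010110
110111
000000
111110
t=2: 100100
010010
111001
000100
111110
t=3: 100100
010010
111001
001100
100010
t=4: 100100
010010
111001
001000
101100
t=5: 100100
010010
111001
000000
110000
t=6: 101010
010110
111001
000000
110000
t=7: 101010
010110
111001
000001
110011
t=8: 101010
010111
111010
000000
110011
t=9: 100100
010011
111010
000000
110011
t=10: 100100
010111
110100
000100
110011
t=11: 100011
010101
110100
000100
110011
t=12: 100011
010101
110100
000101
110000
t=13: 100011
010101
110100
000100
110011
t=14: 100011
010100
110111
000101
110011
t=15: 100011
010100
110111
100101
000011
t=16: 110011
101100
100111
100101
000011
t=17: 110011
101100
100111
100001
001101
t=18: 101111
100100
100111
100001
001101

0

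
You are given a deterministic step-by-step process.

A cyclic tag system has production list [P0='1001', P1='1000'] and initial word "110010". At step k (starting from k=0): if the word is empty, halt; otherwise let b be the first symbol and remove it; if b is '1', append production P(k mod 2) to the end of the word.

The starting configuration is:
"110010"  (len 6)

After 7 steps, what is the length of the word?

15

0) "110010"  (len 6)
1) "100101001"  (len 9)
2) "001010011000"  (len 12)
3) "01010011000"  (len 11)
4) "1010011000"  (len 10)
5) "0100110001001"  (len 13)
6) "100110001001"  (len 12)
7) "001100010011001"  (len 15)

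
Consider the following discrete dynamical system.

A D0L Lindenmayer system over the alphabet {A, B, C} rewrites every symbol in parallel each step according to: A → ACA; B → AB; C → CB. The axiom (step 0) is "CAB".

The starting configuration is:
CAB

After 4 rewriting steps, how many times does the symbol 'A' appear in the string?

49

k=0  CAB
k=1  CBACAAB
k=2  CBABACACBACAACAAB
k=3  CBABACAABACACBACACBABACACBACAACACBACAACAAB
k=4  CBABACAABACACBACAACAABACACBACACBABACACBACACBABACAABACACBACACBABACACBACAACACBACACBABACACBACAACACBACAACAAB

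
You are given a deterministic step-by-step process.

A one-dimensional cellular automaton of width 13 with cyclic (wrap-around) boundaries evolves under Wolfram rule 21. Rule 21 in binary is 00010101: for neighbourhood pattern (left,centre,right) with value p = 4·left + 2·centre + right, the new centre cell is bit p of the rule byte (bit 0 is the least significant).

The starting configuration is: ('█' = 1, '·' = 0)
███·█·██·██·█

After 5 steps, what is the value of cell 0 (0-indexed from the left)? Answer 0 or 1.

0

[0] ███·█·██·██·█
[1] ····█········
[2] ███·█████████
[3] ·············
[4] █████████████
[5] ·············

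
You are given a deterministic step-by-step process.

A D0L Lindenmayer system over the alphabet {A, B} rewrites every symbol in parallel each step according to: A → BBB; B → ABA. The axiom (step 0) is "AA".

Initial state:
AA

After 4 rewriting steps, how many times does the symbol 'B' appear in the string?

[0] AA
[1] BBBBBB
[2] ABAABAABAABAABAABA
[3] BBBABABBBBBBABABBBBBBABABBBBBBABABBBBBBABABBBBBBABABBB
[4] ABAABAABABBBABABBBABAABAABAABAABAABABBBABABBBABAABAABAABAA…AABAABAABAABABBBABABBBABAABAABAABAABAABABBBABABBBABAABAABA  (len 162)

78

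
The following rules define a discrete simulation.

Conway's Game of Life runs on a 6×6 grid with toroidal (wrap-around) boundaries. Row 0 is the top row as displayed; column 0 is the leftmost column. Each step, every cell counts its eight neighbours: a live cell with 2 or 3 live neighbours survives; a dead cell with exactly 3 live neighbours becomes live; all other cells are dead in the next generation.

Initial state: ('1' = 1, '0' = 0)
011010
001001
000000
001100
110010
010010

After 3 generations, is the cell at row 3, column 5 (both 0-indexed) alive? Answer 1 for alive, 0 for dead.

t=0: 011010
001001
000000
001100
110010
010010
t=1: 111011
011100
001100
011100
110011
000010
t=2: 100011
000001
000010
000001
110011
001000
t=3: 100011
100000
000011
000000
110011
000100

0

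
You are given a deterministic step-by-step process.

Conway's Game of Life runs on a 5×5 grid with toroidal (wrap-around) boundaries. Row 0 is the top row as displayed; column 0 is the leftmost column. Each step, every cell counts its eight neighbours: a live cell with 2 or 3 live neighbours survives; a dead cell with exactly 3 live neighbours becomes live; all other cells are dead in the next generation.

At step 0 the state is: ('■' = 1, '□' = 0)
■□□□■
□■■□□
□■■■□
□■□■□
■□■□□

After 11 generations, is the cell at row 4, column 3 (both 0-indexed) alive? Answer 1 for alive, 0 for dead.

0) ■□□□■
□■■□□
□■■■□
□■□■□
■□■□□
1) ■□■■■
□□□□■
■□□■□
■□□■■
■□■■□
2) ■□■□□
□■■□□
■□□■□
■□□□□
□□□□□
3) □□■□□
■□■■■
■□■□■
□□□□■
□■□□□
4) ■□■□■
■□■□□
□□■□□
□■□■■
□□□□□
5) ■□□■■
■□■□■
■□■□■
□□■■□
□■■□□
6) □□□□□
□□■□□
■□■□□
■□□□■
■■□□□
7) □■□□□
□■□□□
■□□■■
□□□□■
■■□□■
8) □■■□□
□■■□■
■□□■■
□■□□□
□■□□■
9) □□□□□
□□□□■
□□□■■
□■■■□
□■□□□
10) □□□□□
□□□■■
■□□□■
■■□■■
□■□□□
11) □□□□□
■□□■■
□■■□□
□■■■□
□■■□■

0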